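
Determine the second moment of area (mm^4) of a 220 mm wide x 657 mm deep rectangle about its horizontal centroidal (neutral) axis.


I = b * h^3 / 12
= 220 * 657^3 / 12
= 220 * 283593393 / 12
= 5199212205.0 mm^4

5199212205.0 mm^4


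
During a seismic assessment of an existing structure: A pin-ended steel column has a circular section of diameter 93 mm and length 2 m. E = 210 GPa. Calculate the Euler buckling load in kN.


I = pi * d^4 / 64 = 3671991.72 mm^4
L = 2000.0 mm
P_cr = pi^2 * E * I / L^2
= 9.8696 * 210000.0 * 3671991.72 / 2000.0^2
= 1902658.04 N = 1902.658 kN

1902.658 kN


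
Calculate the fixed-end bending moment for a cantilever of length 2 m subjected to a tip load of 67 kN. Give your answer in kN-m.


For a cantilever with a point load at the free end:
M_max = P * L = 67 * 2 = 134 kN-m

134 kN-m


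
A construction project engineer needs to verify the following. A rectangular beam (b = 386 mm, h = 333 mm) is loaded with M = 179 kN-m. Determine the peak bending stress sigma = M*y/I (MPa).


I = b * h^3 / 12 = 386 * 333^3 / 12 = 1187787523.5 mm^4
y = h / 2 = 333 / 2 = 166.5 mm
M = 179 kN-m = 179000000.0 N-mm
sigma = M * y / I = 179000000.0 * 166.5 / 1187787523.5
= 25.09 MPa

25.09 MPa


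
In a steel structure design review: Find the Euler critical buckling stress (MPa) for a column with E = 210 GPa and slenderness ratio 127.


sigma_cr = pi^2 * E / lambda^2
= 9.8696 * 210000.0 / 127^2
= 9.8696 * 210000.0 / 16129
= 128.5025 MPa

128.5025 MPa


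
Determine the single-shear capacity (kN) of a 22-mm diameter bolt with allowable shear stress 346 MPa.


A = pi * d^2 / 4 = pi * 22^2 / 4 = 380.1327 mm^2
V = f_v * A / 1000 = 346 * 380.1327 / 1000
= 131.5259 kN

131.5259 kN


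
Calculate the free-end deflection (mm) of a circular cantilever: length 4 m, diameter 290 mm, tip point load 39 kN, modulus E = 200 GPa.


I = pi * d^4 / 64 = pi * 290^4 / 64 = 347185749.0 mm^4
L = 4000.0 mm, P = 39000.0 N, E = 200000.0 MPa
delta = P * L^3 / (3 * E * I)
= 39000.0 * 4000.0^3 / (3 * 200000.0 * 347185749.0)
= 11.9821 mm

11.9821 mm


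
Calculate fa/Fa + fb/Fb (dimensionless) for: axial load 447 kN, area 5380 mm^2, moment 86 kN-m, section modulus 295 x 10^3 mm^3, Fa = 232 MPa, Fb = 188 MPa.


f_a = P / A = 447000.0 / 5380 = 83.0855 MPa
f_b = M / S = 86000000.0 / 295000.0 = 291.5254 MPa
Ratio = f_a / Fa + f_b / Fb
= 83.0855 / 232 + 291.5254 / 188
= 1.9088 (dimensionless)

1.9088 (dimensionless)


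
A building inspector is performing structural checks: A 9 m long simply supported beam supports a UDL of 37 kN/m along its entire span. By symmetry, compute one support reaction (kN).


Total load = w * L = 37 * 9 = 333 kN
By symmetry, each reaction R = total / 2 = 333 / 2 = 166.5 kN

166.5 kN


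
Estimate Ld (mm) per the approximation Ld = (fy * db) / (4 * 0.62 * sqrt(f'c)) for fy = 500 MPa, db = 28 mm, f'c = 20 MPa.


Ld = (fy * db) / (4 * 0.62 * sqrt(f'c))
= (500 * 28) / (4 * 0.62 * sqrt(20))
= 14000 / 11.0909
= 1262.3 mm

1262.3 mm


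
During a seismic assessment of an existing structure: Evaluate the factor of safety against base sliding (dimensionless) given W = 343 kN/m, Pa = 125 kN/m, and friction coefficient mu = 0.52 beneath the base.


Resisting force = mu * W = 0.52 * 343 = 178.36 kN/m
FOS = Resisting / Driving = 178.36 / 125
= 1.4269 (dimensionless)

1.4269 (dimensionless)


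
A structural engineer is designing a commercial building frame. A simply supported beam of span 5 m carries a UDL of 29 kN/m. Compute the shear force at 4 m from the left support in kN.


R_A = w * L / 2 = 29 * 5 / 2 = 72.5 kN
V(x) = R_A - w * x = 72.5 - 29 * 4
= -43.5 kN

-43.5 kN


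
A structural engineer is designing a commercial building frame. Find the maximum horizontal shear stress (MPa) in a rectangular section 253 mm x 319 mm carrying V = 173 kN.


A = b * h = 253 * 319 = 80707 mm^2
V = 173 kN = 173000.0 N
tau_max = 1.5 * V / A = 1.5 * 173000.0 / 80707
= 3.2153 MPa

3.2153 MPa


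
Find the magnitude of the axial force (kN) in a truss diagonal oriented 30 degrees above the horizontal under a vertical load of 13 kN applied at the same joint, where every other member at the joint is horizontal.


At the joint, only the diagonal has a vertical component, so vertical equilibrium gives:
F * sin(30) = 13
F = 13 / sin(30)
= 13 / 0.5
= 26.0 kN

26.0 kN


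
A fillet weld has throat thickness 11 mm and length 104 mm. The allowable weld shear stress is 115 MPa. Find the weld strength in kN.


Strength = throat * length * allowable stress
= 11 * 104 * 115 N
= 131560 N
= 131.56 kN

131.56 kN


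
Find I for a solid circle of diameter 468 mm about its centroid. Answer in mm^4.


r = d / 2 = 468 / 2 = 234.0 mm
I = pi * r^4 / 4 = pi * 234.0^4 / 4
= 2354796117.04 mm^4

2354796117.04 mm^4


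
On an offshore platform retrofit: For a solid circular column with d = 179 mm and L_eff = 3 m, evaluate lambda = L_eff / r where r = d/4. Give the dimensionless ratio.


Radius of gyration r = d / 4 = 179 / 4 = 44.75 mm
L_eff = 3000.0 mm
Slenderness ratio = L / r = 3000.0 / 44.75 = 67.04 (dimensionless)

67.04 (dimensionless)


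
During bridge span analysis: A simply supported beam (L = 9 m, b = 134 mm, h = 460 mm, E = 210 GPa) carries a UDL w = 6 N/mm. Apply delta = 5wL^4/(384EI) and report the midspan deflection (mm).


I = 134 * 460^3 / 12 = 1086918666.67 mm^4
L = 9000.0 mm, w = 6 N/mm, E = 210000.0 MPa
delta = 5 * w * L^4 / (384 * E * I)
= 5 * 6 * 9000.0^4 / (384 * 210000.0 * 1086918666.67)
= 2.2457 mm

2.2457 mm


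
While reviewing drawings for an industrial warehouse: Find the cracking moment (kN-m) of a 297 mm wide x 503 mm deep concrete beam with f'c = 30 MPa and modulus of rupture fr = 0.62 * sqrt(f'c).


fr = 0.62 * sqrt(30) = 0.62 * 5.4772 = 3.3959 MPa
I = 297 * 503^3 / 12 = 3149772293.25 mm^4
y_t = 251.5 mm
M_cr = fr * I / y_t = 3.3959 * 3149772293.25 / 251.5 N-mm
= 42.5298 kN-m

42.5298 kN-m


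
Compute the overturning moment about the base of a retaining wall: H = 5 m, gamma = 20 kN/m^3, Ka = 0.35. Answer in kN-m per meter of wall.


Pa = 0.5 * Ka * gamma * H^2
= 0.5 * 0.35 * 20 * 5^2
= 87.5 kN/m
Arm = H / 3 = 5 / 3 = 1.6667 m
Mo = Pa * arm = Pa * H / 3 = 87.5 * 5 / 3 = 145.8333 kN-m/m

145.8333 kN-m/m


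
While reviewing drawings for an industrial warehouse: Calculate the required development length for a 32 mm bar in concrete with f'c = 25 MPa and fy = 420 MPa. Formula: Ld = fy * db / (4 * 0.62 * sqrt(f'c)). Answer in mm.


Ld = (fy * db) / (4 * 0.62 * sqrt(f'c))
= (420 * 32) / (4 * 0.62 * sqrt(25))
= 13440 / 12.4
= 1083.87 mm

1083.87 mm


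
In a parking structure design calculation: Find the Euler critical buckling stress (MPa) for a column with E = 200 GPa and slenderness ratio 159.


sigma_cr = pi^2 * E / lambda^2
= 9.8696 * 200000.0 / 159^2
= 9.8696 * 200000.0 / 25281
= 78.0792 MPa

78.0792 MPa


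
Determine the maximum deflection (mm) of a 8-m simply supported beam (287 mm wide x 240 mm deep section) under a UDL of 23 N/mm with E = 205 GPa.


I = 287 * 240^3 / 12 = 330624000.0 mm^4
L = 8000.0 mm, w = 23 N/mm, E = 205000.0 MPa
delta = 5 * w * L^4 / (384 * E * I)
= 5 * 23 * 8000.0^4 / (384 * 205000.0 * 330624000.0)
= 18.0983 mm

18.0983 mm


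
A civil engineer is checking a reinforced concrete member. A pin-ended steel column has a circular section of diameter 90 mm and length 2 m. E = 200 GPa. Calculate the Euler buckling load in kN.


I = pi * d^4 / 64 = 3220623.34 mm^4
L = 2000.0 mm
P_cr = pi^2 * E * I / L^2
= 9.8696 * 200000.0 * 3220623.34 / 2000.0^2
= 1589313.92 N = 1589.3139 kN

1589.3139 kN


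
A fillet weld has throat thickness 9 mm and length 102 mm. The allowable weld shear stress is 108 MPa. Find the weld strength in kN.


Strength = throat * length * allowable stress
= 9 * 102 * 108 N
= 99144 N
= 99.14 kN

99.14 kN


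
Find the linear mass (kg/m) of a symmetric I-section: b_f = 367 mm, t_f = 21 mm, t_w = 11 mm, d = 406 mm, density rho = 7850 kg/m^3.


A_flanges = 2 * 367 * 21 = 15414 mm^2
A_web = (406 - 2 * 21) * 11 = 4004 mm^2
A_total = 15414 + 4004 = 19418 mm^2 = 0.019418 m^2
Weight = rho * A = 7850 * 0.019418 = 152.4313 kg/m

152.4313 kg/m


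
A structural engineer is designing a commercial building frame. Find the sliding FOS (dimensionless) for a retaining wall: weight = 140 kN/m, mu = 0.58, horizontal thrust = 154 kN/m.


Resisting force = mu * W = 0.58 * 140 = 81.2 kN/m
FOS = Resisting / Driving = 81.2 / 154
= 0.5273 (dimensionless)

0.5273 (dimensionless)


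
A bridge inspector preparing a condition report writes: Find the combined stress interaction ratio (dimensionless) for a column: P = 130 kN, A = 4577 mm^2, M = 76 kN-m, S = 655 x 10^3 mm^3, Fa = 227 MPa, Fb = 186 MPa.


f_a = P / A = 130000.0 / 4577 = 28.4029 MPa
f_b = M / S = 76000000.0 / 655000.0 = 116.0305 MPa
Ratio = f_a / Fa + f_b / Fb
= 28.4029 / 227 + 116.0305 / 186
= 0.7489 (dimensionless)

0.7489 (dimensionless)


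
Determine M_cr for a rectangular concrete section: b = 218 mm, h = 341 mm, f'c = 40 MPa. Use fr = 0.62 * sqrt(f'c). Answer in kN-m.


fr = 0.62 * sqrt(40) = 0.62 * 6.3246 = 3.9212 MPa
I = 218 * 341^3 / 12 = 720341414.83 mm^4
y_t = 170.5 mm
M_cr = fr * I / y_t = 3.9212 * 720341414.83 / 170.5 N-mm
= 16.5667 kN-m

16.5667 kN-m


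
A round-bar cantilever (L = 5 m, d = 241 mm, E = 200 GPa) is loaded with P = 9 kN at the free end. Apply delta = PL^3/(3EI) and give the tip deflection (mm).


I = pi * d^4 / 64 = pi * 241^4 / 64 = 165591510.99 mm^4
L = 5000.0 mm, P = 9000.0 N, E = 200000.0 MPa
delta = P * L^3 / (3 * E * I)
= 9000.0 * 5000.0^3 / (3 * 200000.0 * 165591510.99)
= 11.323 mm

11.323 mm


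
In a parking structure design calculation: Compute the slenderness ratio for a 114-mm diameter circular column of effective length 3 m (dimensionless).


Radius of gyration r = d / 4 = 114 / 4 = 28.5 mm
L_eff = 3000.0 mm
Slenderness ratio = L / r = 3000.0 / 28.5 = 105.26 (dimensionless)

105.26 (dimensionless)


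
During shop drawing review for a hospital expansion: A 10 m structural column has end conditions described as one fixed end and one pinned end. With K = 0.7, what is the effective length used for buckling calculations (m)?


L_eff = K * L
= 0.7 * 10
= 7.0 m

7.0 m


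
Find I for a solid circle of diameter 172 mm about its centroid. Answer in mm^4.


r = d / 2 = 172 / 2 = 86.0 mm
I = pi * r^4 / 4 = pi * 86.0^4 / 4
= 42961920.42 mm^4

42961920.42 mm^4


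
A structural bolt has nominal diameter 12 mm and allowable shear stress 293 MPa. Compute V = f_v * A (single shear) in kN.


A = pi * d^2 / 4 = pi * 12^2 / 4 = 113.0973 mm^2
V = f_v * A / 1000 = 293 * 113.0973 / 1000
= 33.1375 kN

33.1375 kN


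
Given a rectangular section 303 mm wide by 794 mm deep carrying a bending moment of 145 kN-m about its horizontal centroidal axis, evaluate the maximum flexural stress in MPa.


I = b * h^3 / 12 = 303 * 794^3 / 12 = 12639296146.0 mm^4
y = h / 2 = 794 / 2 = 397.0 mm
M = 145 kN-m = 145000000.0 N-mm
sigma = M * y / I = 145000000.0 * 397.0 / 12639296146.0
= 4.55 MPa

4.55 MPa


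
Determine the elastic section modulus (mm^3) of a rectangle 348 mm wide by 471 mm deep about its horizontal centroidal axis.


S = b * h^2 / 6
= 348 * 471^2 / 6
= 348 * 221841 / 6
= 12866778.0 mm^3

12866778.0 mm^3


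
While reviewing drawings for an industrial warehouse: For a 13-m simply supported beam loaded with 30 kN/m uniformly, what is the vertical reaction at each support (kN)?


Total load = w * L = 30 * 13 = 390 kN
By symmetry, each reaction R = total / 2 = 390 / 2 = 195.0 kN

195.0 kN


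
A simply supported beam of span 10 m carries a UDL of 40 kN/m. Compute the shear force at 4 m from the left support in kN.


R_A = w * L / 2 = 40 * 10 / 2 = 200.0 kN
V(x) = R_A - w * x = 200.0 - 40 * 4
= 40.0 kN

40.0 kN


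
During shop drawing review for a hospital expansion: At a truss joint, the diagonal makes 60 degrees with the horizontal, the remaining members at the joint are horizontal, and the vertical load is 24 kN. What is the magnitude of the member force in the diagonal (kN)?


At the joint, only the diagonal has a vertical component, so vertical equilibrium gives:
F * sin(60) = 24
F = 24 / sin(60)
= 24 / 0.866025
= 27.71 kN

27.71 kN


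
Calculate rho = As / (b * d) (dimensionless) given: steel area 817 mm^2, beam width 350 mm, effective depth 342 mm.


rho = As / (b * d)
= 817 / (350 * 342)
= 817 / 119700
= 0.006825 (dimensionless)

0.006825 (dimensionless)


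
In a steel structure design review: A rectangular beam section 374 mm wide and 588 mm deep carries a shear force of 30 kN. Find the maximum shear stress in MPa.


A = b * h = 374 * 588 = 219912 mm^2
V = 30 kN = 30000.0 N
tau_max = 1.5 * V / A = 1.5 * 30000.0 / 219912
= 0.2046 MPa

0.2046 MPa


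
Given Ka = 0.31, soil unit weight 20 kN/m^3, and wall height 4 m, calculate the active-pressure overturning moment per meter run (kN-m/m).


Pa = 0.5 * Ka * gamma * H^2
= 0.5 * 0.31 * 20 * 4^2
= 49.6 kN/m
Arm = H / 3 = 4 / 3 = 1.3333 m
Mo = Pa * arm = Pa * H / 3 = 49.6 * 4 / 3 = 66.1333 kN-m/m

66.1333 kN-m/m


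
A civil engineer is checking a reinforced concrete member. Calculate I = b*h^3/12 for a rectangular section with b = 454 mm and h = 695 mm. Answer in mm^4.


I = b * h^3 / 12
= 454 * 695^3 / 12
= 454 * 335702375 / 12
= 12700739854.17 mm^4

12700739854.17 mm^4


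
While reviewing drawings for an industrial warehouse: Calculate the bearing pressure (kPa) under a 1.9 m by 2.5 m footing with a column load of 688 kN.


A = 1.9 * 2.5 = 4.75 m^2
q = P / A = 688 / 4.75
= 144.8421 kPa

144.8421 kPa


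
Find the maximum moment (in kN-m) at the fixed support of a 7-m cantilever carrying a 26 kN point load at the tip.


For a cantilever with a point load at the free end:
M_max = P * L = 26 * 7 = 182 kN-m

182 kN-m


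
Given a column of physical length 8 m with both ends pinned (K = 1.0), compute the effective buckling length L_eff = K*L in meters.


L_eff = K * L
= 1.0 * 8
= 8.0 m

8.0 m


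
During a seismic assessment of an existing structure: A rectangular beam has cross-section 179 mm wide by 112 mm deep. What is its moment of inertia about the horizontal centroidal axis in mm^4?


I = b * h^3 / 12
= 179 * 112^3 / 12
= 179 * 1404928 / 12
= 20956842.67 mm^4

20956842.67 mm^4


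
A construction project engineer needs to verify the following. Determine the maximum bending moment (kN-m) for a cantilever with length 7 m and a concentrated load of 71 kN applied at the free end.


For a cantilever with a point load at the free end:
M_max = P * L = 71 * 7 = 497 kN-m

497 kN-m


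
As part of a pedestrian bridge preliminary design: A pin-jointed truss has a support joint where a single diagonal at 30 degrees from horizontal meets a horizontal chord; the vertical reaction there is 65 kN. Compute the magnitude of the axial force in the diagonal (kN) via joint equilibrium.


At the joint, only the diagonal has a vertical component, so vertical equilibrium gives:
F * sin(30) = 65
F = 65 / sin(30)
= 65 / 0.5
= 130.0 kN

130.0 kN


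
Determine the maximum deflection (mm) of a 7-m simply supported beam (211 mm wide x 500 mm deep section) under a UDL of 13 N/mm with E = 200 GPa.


I = 211 * 500^3 / 12 = 2197916666.67 mm^4
L = 7000.0 mm, w = 13 N/mm, E = 200000.0 MPa
delta = 5 * w * L^4 / (384 * E * I)
= 5 * 13 * 7000.0^4 / (384 * 200000.0 * 2197916666.67)
= 0.9246 mm

0.9246 mm


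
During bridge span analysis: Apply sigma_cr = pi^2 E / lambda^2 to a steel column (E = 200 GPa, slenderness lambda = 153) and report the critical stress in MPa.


sigma_cr = pi^2 * E / lambda^2
= 9.8696 * 200000.0 / 153^2
= 9.8696 * 200000.0 / 23409
= 84.3232 MPa

84.3232 MPa


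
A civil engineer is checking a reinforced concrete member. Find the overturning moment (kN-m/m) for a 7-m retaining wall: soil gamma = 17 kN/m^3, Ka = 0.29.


Pa = 0.5 * Ka * gamma * H^2
= 0.5 * 0.29 * 17 * 7^2
= 120.785 kN/m
Arm = H / 3 = 7 / 3 = 2.3333 m
Mo = Pa * arm = Pa * H / 3 = 120.785 * 7 / 3 = 281.8317 kN-m/m

281.8317 kN-m/m


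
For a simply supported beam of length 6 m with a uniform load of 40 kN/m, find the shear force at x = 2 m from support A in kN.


R_A = w * L / 2 = 40 * 6 / 2 = 120.0 kN
V(x) = R_A - w * x = 120.0 - 40 * 2
= 40.0 kN

40.0 kN


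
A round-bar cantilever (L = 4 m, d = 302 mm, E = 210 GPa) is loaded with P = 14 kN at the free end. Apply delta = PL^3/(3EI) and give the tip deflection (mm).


I = pi * d^4 / 64 = pi * 302^4 / 64 = 408317196.2 mm^4
L = 4000.0 mm, P = 14000.0 N, E = 210000.0 MPa
delta = P * L^3 / (3 * E * I)
= 14000.0 * 4000.0^3 / (3 * 210000.0 * 408317196.2)
= 3.4831 mm

3.4831 mm


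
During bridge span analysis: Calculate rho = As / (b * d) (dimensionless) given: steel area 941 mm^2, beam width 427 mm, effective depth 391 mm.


rho = As / (b * d)
= 941 / (427 * 391)
= 941 / 166957
= 0.005636 (dimensionless)

0.005636 (dimensionless)


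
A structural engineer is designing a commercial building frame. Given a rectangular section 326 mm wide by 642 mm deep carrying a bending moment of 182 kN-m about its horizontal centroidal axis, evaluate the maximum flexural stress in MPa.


I = b * h^3 / 12 = 326 * 642^3 / 12 = 7188552324.0 mm^4
y = h / 2 = 642 / 2 = 321.0 mm
M = 182 kN-m = 182000000.0 N-mm
sigma = M * y / I = 182000000.0 * 321.0 / 7188552324.0
= 8.13 MPa

8.13 MPa


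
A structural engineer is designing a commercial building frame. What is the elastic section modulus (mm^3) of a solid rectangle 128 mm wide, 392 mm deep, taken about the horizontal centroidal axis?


S = b * h^2 / 6
= 128 * 392^2 / 6
= 128 * 153664 / 6
= 3278165.33 mm^3

3278165.33 mm^3


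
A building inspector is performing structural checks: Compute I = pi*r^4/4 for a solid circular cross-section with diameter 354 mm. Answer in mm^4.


r = d / 2 = 354 / 2 = 177.0 mm
I = pi * r^4 / 4 = pi * 177.0^4 / 4
= 770873199.04 mm^4

770873199.04 mm^4


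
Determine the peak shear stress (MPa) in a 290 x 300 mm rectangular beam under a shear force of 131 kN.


A = b * h = 290 * 300 = 87000 mm^2
V = 131 kN = 131000.0 N
tau_max = 1.5 * V / A = 1.5 * 131000.0 / 87000
= 2.2586 MPa

2.2586 MPa


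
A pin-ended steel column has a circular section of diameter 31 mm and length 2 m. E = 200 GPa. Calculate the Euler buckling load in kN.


I = pi * d^4 / 64 = 45333.23 mm^4
L = 2000.0 mm
P_cr = pi^2 * E * I / L^2
= 9.8696 * 200000.0 * 45333.23 / 2000.0^2
= 22371.05 N = 22.3711 kN

22.3711 kN


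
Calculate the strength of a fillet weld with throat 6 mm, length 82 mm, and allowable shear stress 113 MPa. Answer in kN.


Strength = throat * length * allowable stress
= 6 * 82 * 113 N
= 55596 N
= 55.6 kN

55.6 kN


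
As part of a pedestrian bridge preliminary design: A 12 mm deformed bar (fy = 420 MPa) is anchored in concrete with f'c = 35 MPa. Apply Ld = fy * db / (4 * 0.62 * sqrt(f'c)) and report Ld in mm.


Ld = (fy * db) / (4 * 0.62 * sqrt(f'c))
= (420 * 12) / (4 * 0.62 * sqrt(35))
= 5040 / 14.6719
= 343.51 mm

343.51 mm


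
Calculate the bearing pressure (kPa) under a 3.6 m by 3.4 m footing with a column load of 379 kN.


A = 3.6 * 3.4 = 12.24 m^2
q = P / A = 379 / 12.24
= 30.9641 kPa

30.9641 kPa


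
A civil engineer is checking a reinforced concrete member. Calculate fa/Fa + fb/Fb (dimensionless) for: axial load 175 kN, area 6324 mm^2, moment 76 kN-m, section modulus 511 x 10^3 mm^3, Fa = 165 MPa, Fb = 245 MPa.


f_a = P / A = 175000.0 / 6324 = 27.6724 MPa
f_b = M / S = 76000000.0 / 511000.0 = 148.728 MPa
Ratio = f_a / Fa + f_b / Fb
= 27.6724 / 165 + 148.728 / 245
= 0.7748 (dimensionless)

0.7748 (dimensionless)


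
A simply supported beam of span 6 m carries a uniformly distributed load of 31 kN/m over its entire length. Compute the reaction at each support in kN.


Total load = w * L = 31 * 6 = 186 kN
By symmetry, each reaction R = total / 2 = 186 / 2 = 93.0 kN

93.0 kN


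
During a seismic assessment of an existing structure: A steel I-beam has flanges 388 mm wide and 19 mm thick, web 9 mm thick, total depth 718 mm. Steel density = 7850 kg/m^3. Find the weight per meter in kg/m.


A_flanges = 2 * 388 * 19 = 14744 mm^2
A_web = (718 - 2 * 19) * 9 = 6120 mm^2
A_total = 14744 + 6120 = 20864 mm^2 = 0.020864 m^2
Weight = rho * A = 7850 * 0.020864 = 163.7824 kg/m

163.7824 kg/m


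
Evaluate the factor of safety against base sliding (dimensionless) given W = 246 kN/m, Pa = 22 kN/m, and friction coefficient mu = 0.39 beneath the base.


Resisting force = mu * W = 0.39 * 246 = 95.94 kN/m
FOS = Resisting / Driving = 95.94 / 22
= 4.3609 (dimensionless)

4.3609 (dimensionless)


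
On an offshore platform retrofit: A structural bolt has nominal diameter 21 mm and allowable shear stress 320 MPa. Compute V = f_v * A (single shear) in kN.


A = pi * d^2 / 4 = pi * 21^2 / 4 = 346.3606 mm^2
V = f_v * A / 1000 = 320 * 346.3606 / 1000
= 110.8354 kN

110.8354 kN


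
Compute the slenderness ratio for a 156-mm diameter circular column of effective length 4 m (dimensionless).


Radius of gyration r = d / 4 = 156 / 4 = 39.0 mm
L_eff = 4000.0 mm
Slenderness ratio = L / r = 4000.0 / 39.0 = 102.56 (dimensionless)

102.56 (dimensionless)


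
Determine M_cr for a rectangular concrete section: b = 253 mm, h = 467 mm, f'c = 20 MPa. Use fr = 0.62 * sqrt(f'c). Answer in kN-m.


fr = 0.62 * sqrt(20) = 0.62 * 4.4721 = 2.7727 MPa
I = 253 * 467^3 / 12 = 2147286119.92 mm^4
y_t = 233.5 mm
M_cr = fr * I / y_t = 2.7727 * 2147286119.92 / 233.5 N-mm
= 25.4982 kN-m

25.4982 kN-m


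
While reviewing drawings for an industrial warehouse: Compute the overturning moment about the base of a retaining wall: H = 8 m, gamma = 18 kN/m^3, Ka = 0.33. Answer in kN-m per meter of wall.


Pa = 0.5 * Ka * gamma * H^2
= 0.5 * 0.33 * 18 * 8^2
= 190.08 kN/m
Arm = H / 3 = 8 / 3 = 2.6667 m
Mo = Pa * arm = Pa * H / 3 = 190.08 * 8 / 3 = 506.88 kN-m/m

506.88 kN-m/m


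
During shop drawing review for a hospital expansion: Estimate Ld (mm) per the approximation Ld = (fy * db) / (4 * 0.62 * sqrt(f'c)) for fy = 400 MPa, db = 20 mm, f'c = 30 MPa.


Ld = (fy * db) / (4 * 0.62 * sqrt(f'c))
= (400 * 20) / (4 * 0.62 * sqrt(30))
= 8000 / 13.5835
= 588.95 mm

588.95 mm


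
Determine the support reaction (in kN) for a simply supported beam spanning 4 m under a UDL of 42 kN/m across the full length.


Total load = w * L = 42 * 4 = 168 kN
By symmetry, each reaction R = total / 2 = 168 / 2 = 84.0 kN

84.0 kN


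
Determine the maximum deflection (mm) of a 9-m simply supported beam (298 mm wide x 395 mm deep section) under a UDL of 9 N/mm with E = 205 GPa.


I = 298 * 395^3 / 12 = 1530475229.17 mm^4
L = 9000.0 mm, w = 9 N/mm, E = 205000.0 MPa
delta = 5 * w * L^4 / (384 * E * I)
= 5 * 9 * 9000.0^4 / (384 * 205000.0 * 1530475229.17)
= 2.4506 mm

2.4506 mm


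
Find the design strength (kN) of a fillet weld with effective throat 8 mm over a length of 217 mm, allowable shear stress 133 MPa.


Strength = throat * length * allowable stress
= 8 * 217 * 133 N
= 230888 N
= 230.89 kN

230.89 kN


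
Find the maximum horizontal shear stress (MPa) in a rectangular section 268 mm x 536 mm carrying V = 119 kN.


A = b * h = 268 * 536 = 143648 mm^2
V = 119 kN = 119000.0 N
tau_max = 1.5 * V / A = 1.5 * 119000.0 / 143648
= 1.2426 MPa

1.2426 MPa


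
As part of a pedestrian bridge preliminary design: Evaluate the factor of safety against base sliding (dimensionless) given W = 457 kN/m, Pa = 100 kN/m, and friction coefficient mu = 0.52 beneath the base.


Resisting force = mu * W = 0.52 * 457 = 237.64 kN/m
FOS = Resisting / Driving = 237.64 / 100
= 2.3764 (dimensionless)

2.3764 (dimensionless)


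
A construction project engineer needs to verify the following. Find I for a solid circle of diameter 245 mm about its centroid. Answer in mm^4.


r = d / 2 = 245 / 2 = 122.5 mm
I = pi * r^4 / 4 = pi * 122.5^4 / 4
= 176861879.6 mm^4

176861879.6 mm^4


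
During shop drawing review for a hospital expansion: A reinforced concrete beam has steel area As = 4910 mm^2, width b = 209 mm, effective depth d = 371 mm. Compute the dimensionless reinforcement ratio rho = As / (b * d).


rho = As / (b * d)
= 4910 / (209 * 371)
= 4910 / 77539
= 0.063323 (dimensionless)

0.063323 (dimensionless)


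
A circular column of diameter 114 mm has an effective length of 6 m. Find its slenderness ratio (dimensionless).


Radius of gyration r = d / 4 = 114 / 4 = 28.5 mm
L_eff = 6000.0 mm
Slenderness ratio = L / r = 6000.0 / 28.5 = 210.53 (dimensionless)

210.53 (dimensionless)


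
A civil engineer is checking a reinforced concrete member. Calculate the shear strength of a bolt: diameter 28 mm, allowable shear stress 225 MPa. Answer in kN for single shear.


A = pi * d^2 / 4 = pi * 28^2 / 4 = 615.7522 mm^2
V = f_v * A / 1000 = 225 * 615.7522 / 1000
= 138.5442 kN

138.5442 kN


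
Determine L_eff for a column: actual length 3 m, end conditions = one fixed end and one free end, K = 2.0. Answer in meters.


L_eff = K * L
= 2.0 * 3
= 6.0 m

6.0 m


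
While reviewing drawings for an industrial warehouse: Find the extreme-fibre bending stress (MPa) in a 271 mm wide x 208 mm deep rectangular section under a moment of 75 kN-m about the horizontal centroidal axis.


I = b * h^3 / 12 = 271 * 208^3 / 12 = 203225429.33 mm^4
y = h / 2 = 208 / 2 = 104.0 mm
M = 75 kN-m = 75000000.0 N-mm
sigma = M * y / I = 75000000.0 * 104.0 / 203225429.33
= 38.38 MPa

38.38 MPa


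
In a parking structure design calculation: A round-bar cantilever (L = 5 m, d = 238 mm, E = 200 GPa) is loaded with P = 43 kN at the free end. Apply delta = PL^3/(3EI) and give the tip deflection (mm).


I = pi * d^4 / 64 = pi * 238^4 / 64 = 157498973.25 mm^4
L = 5000.0 mm, P = 43000.0 N, E = 200000.0 MPa
delta = P * L^3 / (3 * E * I)
= 43000.0 * 5000.0^3 / (3 * 200000.0 * 157498973.25)
= 56.8787 mm

56.8787 mm


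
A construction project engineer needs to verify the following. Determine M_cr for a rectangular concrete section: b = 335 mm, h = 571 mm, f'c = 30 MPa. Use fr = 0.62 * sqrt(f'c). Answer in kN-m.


fr = 0.62 * sqrt(30) = 0.62 * 5.4772 = 3.3959 MPa
I = 335 * 571^3 / 12 = 5197229390.42 mm^4
y_t = 285.5 mm
M_cr = fr * I / y_t = 3.3959 * 5197229390.42 / 285.5 N-mm
= 61.8184 kN-m

61.8184 kN-m


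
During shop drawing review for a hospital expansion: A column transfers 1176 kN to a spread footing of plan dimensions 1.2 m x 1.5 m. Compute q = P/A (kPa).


A = 1.2 * 1.5 = 1.8 m^2
q = P / A = 1176 / 1.8
= 653.3333 kPa

653.3333 kPa


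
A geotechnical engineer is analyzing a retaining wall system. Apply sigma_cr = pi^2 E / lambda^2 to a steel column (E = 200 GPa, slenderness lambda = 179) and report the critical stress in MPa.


sigma_cr = pi^2 * E / lambda^2
= 9.8696 * 200000.0 / 179^2
= 9.8696 * 200000.0 / 32041
= 61.6061 MPa

61.6061 MPa


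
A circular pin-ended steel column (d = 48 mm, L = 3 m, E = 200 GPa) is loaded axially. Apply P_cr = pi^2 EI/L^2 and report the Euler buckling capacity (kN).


I = pi * d^4 / 64 = 260576.26 mm^4
L = 3000.0 mm
P_cr = pi^2 * E * I / L^2
= 9.8696 * 200000.0 * 260576.26 / 3000.0^2
= 57150.77 N = 57.1508 kN

57.1508 kN


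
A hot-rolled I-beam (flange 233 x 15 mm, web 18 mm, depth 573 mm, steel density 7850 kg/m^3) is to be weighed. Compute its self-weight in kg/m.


A_flanges = 2 * 233 * 15 = 6990 mm^2
A_web = (573 - 2 * 15) * 18 = 9774 mm^2
A_total = 6990 + 9774 = 16764 mm^2 = 0.016764 m^2
Weight = rho * A = 7850 * 0.016764 = 131.5974 kg/m

131.5974 kg/m


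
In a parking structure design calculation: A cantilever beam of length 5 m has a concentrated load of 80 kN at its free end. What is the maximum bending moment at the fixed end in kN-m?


For a cantilever with a point load at the free end:
M_max = P * L = 80 * 5 = 400 kN-m

400 kN-m


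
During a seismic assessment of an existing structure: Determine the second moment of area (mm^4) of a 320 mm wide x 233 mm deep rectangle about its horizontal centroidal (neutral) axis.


I = b * h^3 / 12
= 320 * 233^3 / 12
= 320 * 12649337 / 12
= 337315653.33 mm^4

337315653.33 mm^4


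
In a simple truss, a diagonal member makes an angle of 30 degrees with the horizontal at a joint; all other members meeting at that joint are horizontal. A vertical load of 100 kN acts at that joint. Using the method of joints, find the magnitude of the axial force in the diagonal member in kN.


At the joint, only the diagonal has a vertical component, so vertical equilibrium gives:
F * sin(30) = 100
F = 100 / sin(30)
= 100 / 0.5
= 200.0 kN

200.0 kN


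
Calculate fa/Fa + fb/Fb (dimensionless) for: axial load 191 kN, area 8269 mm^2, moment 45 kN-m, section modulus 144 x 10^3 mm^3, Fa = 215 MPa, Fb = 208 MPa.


f_a = P / A = 191000.0 / 8269 = 23.0983 MPa
f_b = M / S = 45000000.0 / 144000.0 = 312.5 MPa
Ratio = f_a / Fa + f_b / Fb
= 23.0983 / 215 + 312.5 / 208
= 1.6098 (dimensionless)

1.6098 (dimensionless)


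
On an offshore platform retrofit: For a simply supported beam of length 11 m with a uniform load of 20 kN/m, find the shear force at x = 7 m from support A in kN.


R_A = w * L / 2 = 20 * 11 / 2 = 110.0 kN
V(x) = R_A - w * x = 110.0 - 20 * 7
= -30.0 kN

-30.0 kN


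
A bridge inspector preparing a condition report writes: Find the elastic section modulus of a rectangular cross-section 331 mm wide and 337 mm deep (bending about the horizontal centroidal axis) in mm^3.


S = b * h^2 / 6
= 331 * 337^2 / 6
= 331 * 113569 / 6
= 6265223.17 mm^3

6265223.17 mm^3


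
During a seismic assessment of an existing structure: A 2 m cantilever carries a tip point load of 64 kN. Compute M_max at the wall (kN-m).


For a cantilever with a point load at the free end:
M_max = P * L = 64 * 2 = 128 kN-m

128 kN-m


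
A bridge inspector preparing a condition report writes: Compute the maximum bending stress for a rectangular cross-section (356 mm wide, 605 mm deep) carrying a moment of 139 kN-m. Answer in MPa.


I = b * h^3 / 12 = 356 * 605^3 / 12 = 6569538708.33 mm^4
y = h / 2 = 605 / 2 = 302.5 mm
M = 139 kN-m = 139000000.0 N-mm
sigma = M * y / I = 139000000.0 * 302.5 / 6569538708.33
= 6.4 MPa

6.4 MPa


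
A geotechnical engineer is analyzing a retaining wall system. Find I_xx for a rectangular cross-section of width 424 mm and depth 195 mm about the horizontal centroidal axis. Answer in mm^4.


I = b * h^3 / 12
= 424 * 195^3 / 12
= 424 * 7414875 / 12
= 261992250.0 mm^4

261992250.0 mm^4


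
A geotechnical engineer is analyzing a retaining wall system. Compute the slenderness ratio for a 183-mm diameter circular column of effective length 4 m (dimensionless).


Radius of gyration r = d / 4 = 183 / 4 = 45.75 mm
L_eff = 4000.0 mm
Slenderness ratio = L / r = 4000.0 / 45.75 = 87.43 (dimensionless)

87.43 (dimensionless)


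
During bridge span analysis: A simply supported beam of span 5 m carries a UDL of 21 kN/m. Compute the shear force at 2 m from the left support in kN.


R_A = w * L / 2 = 21 * 5 / 2 = 52.5 kN
V(x) = R_A - w * x = 52.5 - 21 * 2
= 10.5 kN

10.5 kN


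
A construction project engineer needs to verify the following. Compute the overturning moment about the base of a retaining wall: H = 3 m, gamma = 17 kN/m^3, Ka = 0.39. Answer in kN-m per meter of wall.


Pa = 0.5 * Ka * gamma * H^2
= 0.5 * 0.39 * 17 * 3^2
= 29.835 kN/m
Arm = H / 3 = 3 / 3 = 1.0 m
Mo = Pa * arm = Pa * H / 3 = 29.835 * 3 / 3 = 29.835 kN-m/m

29.835 kN-m/m


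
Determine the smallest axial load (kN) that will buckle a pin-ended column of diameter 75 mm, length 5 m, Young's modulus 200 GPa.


I = pi * d^4 / 64 = 1553155.55 mm^4
L = 5000.0 mm
P_cr = pi^2 * E * I / L^2
= 9.8696 * 200000.0 * 1553155.55 / 5000.0^2
= 122632.25 N = 122.6322 kN

122.6322 kN


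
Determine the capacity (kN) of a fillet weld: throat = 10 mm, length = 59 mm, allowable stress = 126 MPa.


Strength = throat * length * allowable stress
= 10 * 59 * 126 N
= 74340 N
= 74.34 kN

74.34 kN


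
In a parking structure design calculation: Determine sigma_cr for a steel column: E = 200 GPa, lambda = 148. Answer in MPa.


sigma_cr = pi^2 * E / lambda^2
= 9.8696 * 200000.0 / 148^2
= 9.8696 * 200000.0 / 21904
= 90.1169 MPa

90.1169 MPa


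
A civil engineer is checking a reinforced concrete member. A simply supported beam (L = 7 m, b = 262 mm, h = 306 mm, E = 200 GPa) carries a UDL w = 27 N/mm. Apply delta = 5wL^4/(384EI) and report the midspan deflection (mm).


I = 262 * 306^3 / 12 = 625582116.0 mm^4
L = 7000.0 mm, w = 27 N/mm, E = 200000.0 MPa
delta = 5 * w * L^4 / (384 * E * I)
= 5 * 27 * 7000.0^4 / (384 * 200000.0 * 625582116.0)
= 6.7465 mm

6.7465 mm


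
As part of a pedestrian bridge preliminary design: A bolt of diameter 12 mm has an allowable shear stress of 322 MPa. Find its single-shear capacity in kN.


A = pi * d^2 / 4 = pi * 12^2 / 4 = 113.0973 mm^2
V = f_v * A / 1000 = 322 * 113.0973 / 1000
= 36.4173 kN

36.4173 kN


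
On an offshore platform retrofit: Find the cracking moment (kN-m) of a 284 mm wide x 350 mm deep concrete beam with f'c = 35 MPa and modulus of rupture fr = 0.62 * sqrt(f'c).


fr = 0.62 * sqrt(35) = 0.62 * 5.9161 = 3.668 MPa
I = 284 * 350^3 / 12 = 1014708333.33 mm^4
y_t = 175.0 mm
M_cr = fr * I / y_t = 3.668 * 1014708333.33 / 175.0 N-mm
= 21.2681 kN-m

21.2681 kN-m


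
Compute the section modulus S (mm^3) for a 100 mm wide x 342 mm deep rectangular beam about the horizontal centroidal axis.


S = b * h^2 / 6
= 100 * 342^2 / 6
= 100 * 116964 / 6
= 1949400.0 mm^3

1949400.0 mm^3


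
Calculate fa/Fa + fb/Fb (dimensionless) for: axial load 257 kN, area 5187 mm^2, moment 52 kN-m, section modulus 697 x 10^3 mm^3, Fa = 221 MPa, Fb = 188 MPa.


f_a = P / A = 257000.0 / 5187 = 49.5469 MPa
f_b = M / S = 52000000.0 / 697000.0 = 74.6055 MPa
Ratio = f_a / Fa + f_b / Fb
= 49.5469 / 221 + 74.6055 / 188
= 0.621 (dimensionless)

0.621 (dimensionless)


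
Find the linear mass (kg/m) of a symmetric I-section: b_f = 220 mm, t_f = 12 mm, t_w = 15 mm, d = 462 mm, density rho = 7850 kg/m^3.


A_flanges = 2 * 220 * 12 = 5280 mm^2
A_web = (462 - 2 * 12) * 15 = 6570 mm^2
A_total = 5280 + 6570 = 11850 mm^2 = 0.011850 m^2
Weight = rho * A = 7850 * 0.011850 = 93.0225 kg/m

93.0225 kg/m


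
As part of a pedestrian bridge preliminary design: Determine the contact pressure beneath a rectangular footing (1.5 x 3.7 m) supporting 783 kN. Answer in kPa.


A = 1.5 * 3.7 = 5.55 m^2
q = P / A = 783 / 5.55
= 141.0811 kPa

141.0811 kPa


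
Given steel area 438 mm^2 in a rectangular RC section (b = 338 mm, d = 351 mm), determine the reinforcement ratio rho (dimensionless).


rho = As / (b * d)
= 438 / (338 * 351)
= 438 / 118638
= 0.003692 (dimensionless)

0.003692 (dimensionless)


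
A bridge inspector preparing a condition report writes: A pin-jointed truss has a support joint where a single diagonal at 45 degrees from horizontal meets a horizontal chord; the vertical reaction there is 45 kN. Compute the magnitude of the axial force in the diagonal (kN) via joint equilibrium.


At the joint, only the diagonal has a vertical component, so vertical equilibrium gives:
F * sin(45) = 45
F = 45 / sin(45)
= 45 / 0.707107
= 63.64 kN

63.64 kN


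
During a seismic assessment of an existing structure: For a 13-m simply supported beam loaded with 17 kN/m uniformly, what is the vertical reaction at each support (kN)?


Total load = w * L = 17 * 13 = 221 kN
By symmetry, each reaction R = total / 2 = 221 / 2 = 110.5 kN

110.5 kN


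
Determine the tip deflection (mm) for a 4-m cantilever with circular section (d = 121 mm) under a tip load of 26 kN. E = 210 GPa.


I = pi * d^4 / 64 = pi * 121^4 / 64 = 10522316.97 mm^4
L = 4000.0 mm, P = 26000.0 N, E = 210000.0 MPa
delta = P * L^3 / (3 * E * I)
= 26000.0 * 4000.0^3 / (3 * 210000.0 * 10522316.97)
= 251.016 mm

251.016 mm


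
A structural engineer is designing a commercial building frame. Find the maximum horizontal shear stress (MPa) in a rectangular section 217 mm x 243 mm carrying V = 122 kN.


A = b * h = 217 * 243 = 52731 mm^2
V = 122 kN = 122000.0 N
tau_max = 1.5 * V / A = 1.5 * 122000.0 / 52731
= 3.4704 MPa

3.4704 MPa


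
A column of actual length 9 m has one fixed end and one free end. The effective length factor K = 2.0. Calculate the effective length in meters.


L_eff = K * L
= 2.0 * 9
= 18.0 m

18.0 m


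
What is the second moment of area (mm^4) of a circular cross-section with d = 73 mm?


r = d / 2 = 73 / 2 = 36.5 mm
I = pi * r^4 / 4 = pi * 36.5^4 / 4
= 1393995.4 mm^4

1393995.4 mm^4


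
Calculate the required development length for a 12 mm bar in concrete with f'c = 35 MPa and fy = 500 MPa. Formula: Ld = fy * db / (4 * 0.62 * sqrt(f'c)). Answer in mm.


Ld = (fy * db) / (4 * 0.62 * sqrt(f'c))
= (500 * 12) / (4 * 0.62 * sqrt(35))
= 6000 / 14.6719
= 408.95 mm

408.95 mm


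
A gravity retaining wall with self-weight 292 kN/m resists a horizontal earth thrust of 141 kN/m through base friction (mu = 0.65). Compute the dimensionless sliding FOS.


Resisting force = mu * W = 0.65 * 292 = 189.8 kN/m
FOS = Resisting / Driving = 189.8 / 141
= 1.3461 (dimensionless)

1.3461 (dimensionless)


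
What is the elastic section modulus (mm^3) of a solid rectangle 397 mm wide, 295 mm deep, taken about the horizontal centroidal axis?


S = b * h^2 / 6
= 397 * 295^2 / 6
= 397 * 87025 / 6
= 5758154.17 mm^3

5758154.17 mm^3


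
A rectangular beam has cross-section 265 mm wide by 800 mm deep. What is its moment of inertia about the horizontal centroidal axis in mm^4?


I = b * h^3 / 12
= 265 * 800^3 / 12
= 265 * 512000000 / 12
= 11306666666.67 mm^4

11306666666.67 mm^4


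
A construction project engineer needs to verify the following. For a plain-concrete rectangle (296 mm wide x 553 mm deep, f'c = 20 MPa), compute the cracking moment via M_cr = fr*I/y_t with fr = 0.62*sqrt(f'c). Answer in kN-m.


fr = 0.62 * sqrt(20) = 0.62 * 4.4721 = 2.7727 MPa
I = 296 * 553^3 / 12 = 4171438632.67 mm^4
y_t = 276.5 mm
M_cr = fr * I / y_t = 2.7727 * 4171438632.67 / 276.5 N-mm
= 41.8309 kN-m

41.8309 kN-m


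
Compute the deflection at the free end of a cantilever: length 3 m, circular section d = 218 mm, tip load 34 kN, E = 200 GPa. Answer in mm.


I = pi * d^4 / 64 = pi * 218^4 / 64 = 110865360.4 mm^4
L = 3000.0 mm, P = 34000.0 N, E = 200000.0 MPa
delta = P * L^3 / (3 * E * I)
= 34000.0 * 3000.0^3 / (3 * 200000.0 * 110865360.4)
= 13.8005 mm

13.8005 mm


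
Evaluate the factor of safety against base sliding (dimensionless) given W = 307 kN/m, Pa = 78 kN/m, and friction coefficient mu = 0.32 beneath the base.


Resisting force = mu * W = 0.32 * 307 = 98.24 kN/m
FOS = Resisting / Driving = 98.24 / 78
= 1.2595 (dimensionless)

1.2595 (dimensionless)


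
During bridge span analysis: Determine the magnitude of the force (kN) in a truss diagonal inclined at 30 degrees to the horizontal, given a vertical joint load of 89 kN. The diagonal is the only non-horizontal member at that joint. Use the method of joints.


At the joint, only the diagonal has a vertical component, so vertical equilibrium gives:
F * sin(30) = 89
F = 89 / sin(30)
= 89 / 0.5
= 178.0 kN

178.0 kN


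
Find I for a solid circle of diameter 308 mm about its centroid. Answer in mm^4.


r = d / 2 = 308 / 2 = 154.0 mm
I = pi * r^4 / 4 = pi * 154.0^4 / 4
= 441746141.43 mm^4

441746141.43 mm^4


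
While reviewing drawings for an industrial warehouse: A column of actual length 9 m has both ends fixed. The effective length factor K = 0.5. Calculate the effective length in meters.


L_eff = K * L
= 0.5 * 9
= 4.5 m

4.5 m


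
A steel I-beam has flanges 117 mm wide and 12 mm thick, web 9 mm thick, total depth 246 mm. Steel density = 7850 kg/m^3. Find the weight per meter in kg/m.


A_flanges = 2 * 117 * 12 = 2808 mm^2
A_web = (246 - 2 * 12) * 9 = 1998 mm^2
A_total = 2808 + 1998 = 4806 mm^2 = 0.004806 m^2
Weight = rho * A = 7850 * 0.004806 = 37.7271 kg/m

37.7271 kg/m
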